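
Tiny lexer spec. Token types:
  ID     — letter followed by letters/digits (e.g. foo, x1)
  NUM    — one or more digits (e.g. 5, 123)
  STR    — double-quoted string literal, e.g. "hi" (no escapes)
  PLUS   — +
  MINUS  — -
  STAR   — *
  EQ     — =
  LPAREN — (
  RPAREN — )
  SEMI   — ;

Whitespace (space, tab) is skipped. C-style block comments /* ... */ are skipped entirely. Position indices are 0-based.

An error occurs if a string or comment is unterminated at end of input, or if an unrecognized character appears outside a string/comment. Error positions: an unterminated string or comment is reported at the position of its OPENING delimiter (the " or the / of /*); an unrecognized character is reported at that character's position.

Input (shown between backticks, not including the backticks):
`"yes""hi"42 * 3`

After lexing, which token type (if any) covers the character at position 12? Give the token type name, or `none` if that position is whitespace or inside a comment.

pos=0: enter STRING mode
pos=0: emit STR "yes" (now at pos=5)
pos=5: enter STRING mode
pos=5: emit STR "hi" (now at pos=9)
pos=9: emit NUM '42' (now at pos=11)
pos=12: emit STAR '*'
pos=14: emit NUM '3' (now at pos=15)
DONE. 5 tokens: [STR, STR, NUM, STAR, NUM]
Position 12: char is '*' -> STAR

Answer: STAR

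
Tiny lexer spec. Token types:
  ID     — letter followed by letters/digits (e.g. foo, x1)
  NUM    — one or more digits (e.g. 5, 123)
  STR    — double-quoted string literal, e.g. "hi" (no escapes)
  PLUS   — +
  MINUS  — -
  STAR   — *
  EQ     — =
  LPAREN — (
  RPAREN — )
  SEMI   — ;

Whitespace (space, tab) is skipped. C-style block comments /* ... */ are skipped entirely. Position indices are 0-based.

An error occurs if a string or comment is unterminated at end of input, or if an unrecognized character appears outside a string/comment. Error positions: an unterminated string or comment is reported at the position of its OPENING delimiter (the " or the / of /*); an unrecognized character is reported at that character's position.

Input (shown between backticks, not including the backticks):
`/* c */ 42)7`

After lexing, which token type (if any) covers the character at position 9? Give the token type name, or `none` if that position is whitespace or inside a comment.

pos=0: enter COMMENT mode (saw '/*')
exit COMMENT mode (now at pos=7)
pos=8: emit NUM '42' (now at pos=10)
pos=10: emit RPAREN ')'
pos=11: emit NUM '7' (now at pos=12)
DONE. 3 tokens: [NUM, RPAREN, NUM]
Position 9: char is '2' -> NUM

Answer: NUM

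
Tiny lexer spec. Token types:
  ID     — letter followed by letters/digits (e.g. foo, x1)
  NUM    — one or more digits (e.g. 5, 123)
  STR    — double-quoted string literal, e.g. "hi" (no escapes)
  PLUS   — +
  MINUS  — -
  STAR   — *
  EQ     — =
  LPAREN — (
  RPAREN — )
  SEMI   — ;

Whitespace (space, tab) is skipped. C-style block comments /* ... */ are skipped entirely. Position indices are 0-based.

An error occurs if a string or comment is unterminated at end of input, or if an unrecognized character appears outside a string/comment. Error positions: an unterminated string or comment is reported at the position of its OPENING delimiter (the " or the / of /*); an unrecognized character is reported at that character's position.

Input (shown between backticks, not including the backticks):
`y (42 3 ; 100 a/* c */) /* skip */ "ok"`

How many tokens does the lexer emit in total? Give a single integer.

pos=0: emit ID 'y' (now at pos=1)
pos=2: emit LPAREN '('
pos=3: emit NUM '42' (now at pos=5)
pos=6: emit NUM '3' (now at pos=7)
pos=8: emit SEMI ';'
pos=10: emit NUM '100' (now at pos=13)
pos=14: emit ID 'a' (now at pos=15)
pos=15: enter COMMENT mode (saw '/*')
exit COMMENT mode (now at pos=22)
pos=22: emit RPAREN ')'
pos=24: enter COMMENT mode (saw '/*')
exit COMMENT mode (now at pos=34)
pos=35: enter STRING mode
pos=35: emit STR "ok" (now at pos=39)
DONE. 9 tokens: [ID, LPAREN, NUM, NUM, SEMI, NUM, ID, RPAREN, STR]

Answer: 9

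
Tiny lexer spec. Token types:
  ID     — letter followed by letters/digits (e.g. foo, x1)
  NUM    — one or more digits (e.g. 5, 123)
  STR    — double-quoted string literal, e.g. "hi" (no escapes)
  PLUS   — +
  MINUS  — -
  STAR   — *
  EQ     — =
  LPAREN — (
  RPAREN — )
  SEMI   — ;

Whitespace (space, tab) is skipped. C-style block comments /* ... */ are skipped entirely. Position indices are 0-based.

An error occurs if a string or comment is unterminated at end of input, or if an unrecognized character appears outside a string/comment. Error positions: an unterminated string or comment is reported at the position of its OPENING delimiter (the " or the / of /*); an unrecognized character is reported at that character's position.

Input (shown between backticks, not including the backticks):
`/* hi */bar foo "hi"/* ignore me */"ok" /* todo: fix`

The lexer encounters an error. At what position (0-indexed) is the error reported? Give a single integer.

Answer: 40

Derivation:
pos=0: enter COMMENT mode (saw '/*')
exit COMMENT mode (now at pos=8)
pos=8: emit ID 'bar' (now at pos=11)
pos=12: emit ID 'foo' (now at pos=15)
pos=16: enter STRING mode
pos=16: emit STR "hi" (now at pos=20)
pos=20: enter COMMENT mode (saw '/*')
exit COMMENT mode (now at pos=35)
pos=35: enter STRING mode
pos=35: emit STR "ok" (now at pos=39)
pos=40: enter COMMENT mode (saw '/*')
pos=40: ERROR — unterminated comment (reached EOF)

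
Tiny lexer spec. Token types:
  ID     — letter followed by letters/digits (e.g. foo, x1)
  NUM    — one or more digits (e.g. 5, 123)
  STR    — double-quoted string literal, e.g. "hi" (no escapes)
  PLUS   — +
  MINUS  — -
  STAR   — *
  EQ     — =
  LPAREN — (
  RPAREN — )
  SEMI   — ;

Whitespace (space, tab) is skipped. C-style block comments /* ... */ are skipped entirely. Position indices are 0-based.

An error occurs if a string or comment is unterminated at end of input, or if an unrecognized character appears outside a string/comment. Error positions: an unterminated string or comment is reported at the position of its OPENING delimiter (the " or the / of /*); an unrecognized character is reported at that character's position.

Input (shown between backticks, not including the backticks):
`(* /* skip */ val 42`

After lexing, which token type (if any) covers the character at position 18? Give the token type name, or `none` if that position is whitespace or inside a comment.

Answer: NUM

Derivation:
pos=0: emit LPAREN '('
pos=1: emit STAR '*'
pos=3: enter COMMENT mode (saw '/*')
exit COMMENT mode (now at pos=13)
pos=14: emit ID 'val' (now at pos=17)
pos=18: emit NUM '42' (now at pos=20)
DONE. 4 tokens: [LPAREN, STAR, ID, NUM]
Position 18: char is '4' -> NUM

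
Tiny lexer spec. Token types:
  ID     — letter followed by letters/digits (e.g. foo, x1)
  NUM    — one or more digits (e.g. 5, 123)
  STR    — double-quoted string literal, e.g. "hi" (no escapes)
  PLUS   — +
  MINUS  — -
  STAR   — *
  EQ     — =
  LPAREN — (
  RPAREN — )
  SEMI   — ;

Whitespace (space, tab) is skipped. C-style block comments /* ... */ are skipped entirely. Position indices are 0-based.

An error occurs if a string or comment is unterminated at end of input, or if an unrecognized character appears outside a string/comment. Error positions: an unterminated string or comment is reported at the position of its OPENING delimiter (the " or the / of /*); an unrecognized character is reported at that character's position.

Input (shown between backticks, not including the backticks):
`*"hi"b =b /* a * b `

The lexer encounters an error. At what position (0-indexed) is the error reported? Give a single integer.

Answer: 10

Derivation:
pos=0: emit STAR '*'
pos=1: enter STRING mode
pos=1: emit STR "hi" (now at pos=5)
pos=5: emit ID 'b' (now at pos=6)
pos=7: emit EQ '='
pos=8: emit ID 'b' (now at pos=9)
pos=10: enter COMMENT mode (saw '/*')
pos=10: ERROR — unterminated comment (reached EOF)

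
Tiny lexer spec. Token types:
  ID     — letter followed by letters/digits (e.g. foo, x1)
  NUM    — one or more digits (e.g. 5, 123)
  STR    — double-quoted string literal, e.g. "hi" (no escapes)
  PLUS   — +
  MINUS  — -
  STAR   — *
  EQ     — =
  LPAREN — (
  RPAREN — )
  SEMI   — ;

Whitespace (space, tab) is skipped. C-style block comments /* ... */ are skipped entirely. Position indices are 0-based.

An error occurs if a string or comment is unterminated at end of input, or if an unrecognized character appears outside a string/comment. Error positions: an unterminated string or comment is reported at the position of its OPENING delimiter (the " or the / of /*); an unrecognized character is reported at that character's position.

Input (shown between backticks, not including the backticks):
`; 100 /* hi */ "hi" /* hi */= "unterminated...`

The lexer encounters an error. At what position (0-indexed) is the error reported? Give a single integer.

Answer: 30

Derivation:
pos=0: emit SEMI ';'
pos=2: emit NUM '100' (now at pos=5)
pos=6: enter COMMENT mode (saw '/*')
exit COMMENT mode (now at pos=14)
pos=15: enter STRING mode
pos=15: emit STR "hi" (now at pos=19)
pos=20: enter COMMENT mode (saw '/*')
exit COMMENT mode (now at pos=28)
pos=28: emit EQ '='
pos=30: enter STRING mode
pos=30: ERROR — unterminated string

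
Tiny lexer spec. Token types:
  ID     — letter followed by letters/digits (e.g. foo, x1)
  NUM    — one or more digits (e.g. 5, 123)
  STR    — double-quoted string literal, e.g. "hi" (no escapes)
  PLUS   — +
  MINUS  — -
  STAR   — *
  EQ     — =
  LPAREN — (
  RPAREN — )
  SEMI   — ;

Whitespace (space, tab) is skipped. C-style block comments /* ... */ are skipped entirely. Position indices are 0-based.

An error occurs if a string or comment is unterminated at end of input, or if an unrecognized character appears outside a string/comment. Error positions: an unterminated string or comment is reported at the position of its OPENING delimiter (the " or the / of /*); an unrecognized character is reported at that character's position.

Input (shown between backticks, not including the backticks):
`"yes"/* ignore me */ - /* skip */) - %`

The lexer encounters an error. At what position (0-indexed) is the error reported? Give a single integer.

pos=0: enter STRING mode
pos=0: emit STR "yes" (now at pos=5)
pos=5: enter COMMENT mode (saw '/*')
exit COMMENT mode (now at pos=20)
pos=21: emit MINUS '-'
pos=23: enter COMMENT mode (saw '/*')
exit COMMENT mode (now at pos=33)
pos=33: emit RPAREN ')'
pos=35: emit MINUS '-'
pos=37: ERROR — unrecognized char '%'

Answer: 37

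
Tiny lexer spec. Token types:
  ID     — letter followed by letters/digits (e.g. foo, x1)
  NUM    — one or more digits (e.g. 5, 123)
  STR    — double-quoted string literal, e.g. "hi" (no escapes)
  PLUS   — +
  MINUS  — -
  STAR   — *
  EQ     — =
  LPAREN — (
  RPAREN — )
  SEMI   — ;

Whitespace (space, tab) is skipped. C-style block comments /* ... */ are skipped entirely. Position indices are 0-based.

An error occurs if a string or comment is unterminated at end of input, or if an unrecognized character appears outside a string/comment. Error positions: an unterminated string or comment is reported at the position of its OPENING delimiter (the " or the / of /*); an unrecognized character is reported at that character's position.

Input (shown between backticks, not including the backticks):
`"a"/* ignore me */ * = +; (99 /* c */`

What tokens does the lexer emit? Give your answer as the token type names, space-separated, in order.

pos=0: enter STRING mode
pos=0: emit STR "a" (now at pos=3)
pos=3: enter COMMENT mode (saw '/*')
exit COMMENT mode (now at pos=18)
pos=19: emit STAR '*'
pos=21: emit EQ '='
pos=23: emit PLUS '+'
pos=24: emit SEMI ';'
pos=26: emit LPAREN '('
pos=27: emit NUM '99' (now at pos=29)
pos=30: enter COMMENT mode (saw '/*')
exit COMMENT mode (now at pos=37)
DONE. 7 tokens: [STR, STAR, EQ, PLUS, SEMI, LPAREN, NUM]

Answer: STR STAR EQ PLUS SEMI LPAREN NUM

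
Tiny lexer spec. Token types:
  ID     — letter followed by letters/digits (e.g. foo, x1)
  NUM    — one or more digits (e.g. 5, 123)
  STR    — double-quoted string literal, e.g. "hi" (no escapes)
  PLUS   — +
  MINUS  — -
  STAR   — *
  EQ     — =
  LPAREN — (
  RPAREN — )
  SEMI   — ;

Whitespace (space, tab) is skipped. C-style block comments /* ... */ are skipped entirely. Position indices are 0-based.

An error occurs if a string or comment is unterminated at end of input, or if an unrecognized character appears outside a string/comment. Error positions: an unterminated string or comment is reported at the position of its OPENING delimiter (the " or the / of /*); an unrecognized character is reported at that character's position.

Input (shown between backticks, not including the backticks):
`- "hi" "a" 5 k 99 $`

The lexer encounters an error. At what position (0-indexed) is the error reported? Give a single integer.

pos=0: emit MINUS '-'
pos=2: enter STRING mode
pos=2: emit STR "hi" (now at pos=6)
pos=7: enter STRING mode
pos=7: emit STR "a" (now at pos=10)
pos=11: emit NUM '5' (now at pos=12)
pos=13: emit ID 'k' (now at pos=14)
pos=15: emit NUM '99' (now at pos=17)
pos=18: ERROR — unrecognized char '$'

Answer: 18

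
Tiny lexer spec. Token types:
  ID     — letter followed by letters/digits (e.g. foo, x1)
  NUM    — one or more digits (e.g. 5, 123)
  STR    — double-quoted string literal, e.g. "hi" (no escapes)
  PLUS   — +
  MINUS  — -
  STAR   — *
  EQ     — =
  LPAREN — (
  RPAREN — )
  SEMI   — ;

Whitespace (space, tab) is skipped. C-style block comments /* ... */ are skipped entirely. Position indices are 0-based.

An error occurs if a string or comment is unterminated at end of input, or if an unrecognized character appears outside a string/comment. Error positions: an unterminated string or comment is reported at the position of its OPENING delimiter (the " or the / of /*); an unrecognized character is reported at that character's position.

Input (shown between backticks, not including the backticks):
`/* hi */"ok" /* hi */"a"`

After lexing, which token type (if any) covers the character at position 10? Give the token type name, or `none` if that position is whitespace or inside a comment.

Answer: STR

Derivation:
pos=0: enter COMMENT mode (saw '/*')
exit COMMENT mode (now at pos=8)
pos=8: enter STRING mode
pos=8: emit STR "ok" (now at pos=12)
pos=13: enter COMMENT mode (saw '/*')
exit COMMENT mode (now at pos=21)
pos=21: enter STRING mode
pos=21: emit STR "a" (now at pos=24)
DONE. 2 tokens: [STR, STR]
Position 10: char is 'k' -> STR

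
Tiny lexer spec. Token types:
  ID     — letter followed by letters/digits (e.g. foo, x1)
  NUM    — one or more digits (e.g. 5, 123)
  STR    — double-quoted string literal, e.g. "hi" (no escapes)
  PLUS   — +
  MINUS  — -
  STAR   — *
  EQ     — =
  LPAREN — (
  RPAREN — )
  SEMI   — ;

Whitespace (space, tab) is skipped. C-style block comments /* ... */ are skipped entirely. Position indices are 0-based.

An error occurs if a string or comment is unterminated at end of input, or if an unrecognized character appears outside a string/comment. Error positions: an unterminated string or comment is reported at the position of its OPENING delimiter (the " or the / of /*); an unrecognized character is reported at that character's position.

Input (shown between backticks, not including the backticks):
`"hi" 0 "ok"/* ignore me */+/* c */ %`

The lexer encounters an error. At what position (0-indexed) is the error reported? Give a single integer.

Answer: 35

Derivation:
pos=0: enter STRING mode
pos=0: emit STR "hi" (now at pos=4)
pos=5: emit NUM '0' (now at pos=6)
pos=7: enter STRING mode
pos=7: emit STR "ok" (now at pos=11)
pos=11: enter COMMENT mode (saw '/*')
exit COMMENT mode (now at pos=26)
pos=26: emit PLUS '+'
pos=27: enter COMMENT mode (saw '/*')
exit COMMENT mode (now at pos=34)
pos=35: ERROR — unrecognized char '%'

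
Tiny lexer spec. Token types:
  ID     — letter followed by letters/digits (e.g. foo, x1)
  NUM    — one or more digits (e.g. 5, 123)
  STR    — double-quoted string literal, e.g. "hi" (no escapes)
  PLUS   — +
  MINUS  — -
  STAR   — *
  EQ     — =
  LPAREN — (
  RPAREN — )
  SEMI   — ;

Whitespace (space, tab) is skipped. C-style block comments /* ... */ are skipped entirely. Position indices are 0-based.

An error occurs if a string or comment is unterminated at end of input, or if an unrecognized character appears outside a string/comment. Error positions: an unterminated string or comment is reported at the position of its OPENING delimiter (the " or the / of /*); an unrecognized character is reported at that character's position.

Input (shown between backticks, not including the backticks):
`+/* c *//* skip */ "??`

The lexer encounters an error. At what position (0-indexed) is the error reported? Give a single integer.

pos=0: emit PLUS '+'
pos=1: enter COMMENT mode (saw '/*')
exit COMMENT mode (now at pos=8)
pos=8: enter COMMENT mode (saw '/*')
exit COMMENT mode (now at pos=18)
pos=19: enter STRING mode
pos=19: ERROR — unterminated string

Answer: 19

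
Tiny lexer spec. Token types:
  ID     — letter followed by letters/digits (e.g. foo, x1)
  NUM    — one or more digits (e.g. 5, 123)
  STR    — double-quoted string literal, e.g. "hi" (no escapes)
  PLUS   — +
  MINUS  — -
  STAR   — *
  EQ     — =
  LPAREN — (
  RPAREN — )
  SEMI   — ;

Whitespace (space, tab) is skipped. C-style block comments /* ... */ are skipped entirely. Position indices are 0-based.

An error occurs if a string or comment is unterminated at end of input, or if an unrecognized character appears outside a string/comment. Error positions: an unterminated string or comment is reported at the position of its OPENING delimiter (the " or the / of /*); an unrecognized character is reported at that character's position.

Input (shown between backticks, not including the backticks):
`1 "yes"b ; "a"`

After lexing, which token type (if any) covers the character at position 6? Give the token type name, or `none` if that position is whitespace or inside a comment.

Answer: STR

Derivation:
pos=0: emit NUM '1' (now at pos=1)
pos=2: enter STRING mode
pos=2: emit STR "yes" (now at pos=7)
pos=7: emit ID 'b' (now at pos=8)
pos=9: emit SEMI ';'
pos=11: enter STRING mode
pos=11: emit STR "a" (now at pos=14)
DONE. 5 tokens: [NUM, STR, ID, SEMI, STR]
Position 6: char is '"' -> STR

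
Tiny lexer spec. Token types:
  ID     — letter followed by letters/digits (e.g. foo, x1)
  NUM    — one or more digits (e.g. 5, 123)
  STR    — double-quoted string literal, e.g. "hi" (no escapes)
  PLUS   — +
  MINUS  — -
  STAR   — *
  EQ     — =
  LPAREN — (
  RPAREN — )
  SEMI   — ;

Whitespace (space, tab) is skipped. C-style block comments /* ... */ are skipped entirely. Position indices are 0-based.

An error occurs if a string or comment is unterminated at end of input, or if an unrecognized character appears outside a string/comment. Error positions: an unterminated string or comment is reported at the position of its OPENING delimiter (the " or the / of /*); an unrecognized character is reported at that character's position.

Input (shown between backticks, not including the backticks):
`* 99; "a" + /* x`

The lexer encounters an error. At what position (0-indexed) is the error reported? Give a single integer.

pos=0: emit STAR '*'
pos=2: emit NUM '99' (now at pos=4)
pos=4: emit SEMI ';'
pos=6: enter STRING mode
pos=6: emit STR "a" (now at pos=9)
pos=10: emit PLUS '+'
pos=12: enter COMMENT mode (saw '/*')
pos=12: ERROR — unterminated comment (reached EOF)

Answer: 12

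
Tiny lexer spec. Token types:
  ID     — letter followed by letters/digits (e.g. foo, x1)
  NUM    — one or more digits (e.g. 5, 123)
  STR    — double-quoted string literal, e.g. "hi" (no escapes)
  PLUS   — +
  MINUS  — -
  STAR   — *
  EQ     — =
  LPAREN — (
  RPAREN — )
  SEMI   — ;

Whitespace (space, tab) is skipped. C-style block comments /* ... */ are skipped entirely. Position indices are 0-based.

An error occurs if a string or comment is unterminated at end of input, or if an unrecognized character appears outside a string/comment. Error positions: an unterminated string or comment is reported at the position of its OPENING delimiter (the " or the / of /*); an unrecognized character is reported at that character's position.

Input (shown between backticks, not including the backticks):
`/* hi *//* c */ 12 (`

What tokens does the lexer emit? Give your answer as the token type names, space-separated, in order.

Answer: NUM LPAREN

Derivation:
pos=0: enter COMMENT mode (saw '/*')
exit COMMENT mode (now at pos=8)
pos=8: enter COMMENT mode (saw '/*')
exit COMMENT mode (now at pos=15)
pos=16: emit NUM '12' (now at pos=18)
pos=19: emit LPAREN '('
DONE. 2 tokens: [NUM, LPAREN]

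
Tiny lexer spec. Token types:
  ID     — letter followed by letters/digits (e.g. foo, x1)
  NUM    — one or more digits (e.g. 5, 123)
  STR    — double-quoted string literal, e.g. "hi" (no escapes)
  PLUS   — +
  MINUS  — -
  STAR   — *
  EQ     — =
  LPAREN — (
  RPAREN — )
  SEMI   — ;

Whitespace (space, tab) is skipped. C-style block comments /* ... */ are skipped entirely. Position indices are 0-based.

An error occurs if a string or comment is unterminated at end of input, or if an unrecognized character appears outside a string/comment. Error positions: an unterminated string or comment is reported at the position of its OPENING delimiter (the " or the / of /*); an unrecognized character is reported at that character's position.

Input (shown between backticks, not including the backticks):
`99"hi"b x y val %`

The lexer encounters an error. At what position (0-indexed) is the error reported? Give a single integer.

pos=0: emit NUM '99' (now at pos=2)
pos=2: enter STRING mode
pos=2: emit STR "hi" (now at pos=6)
pos=6: emit ID 'b' (now at pos=7)
pos=8: emit ID 'x' (now at pos=9)
pos=10: emit ID 'y' (now at pos=11)
pos=12: emit ID 'val' (now at pos=15)
pos=16: ERROR — unrecognized char '%'

Answer: 16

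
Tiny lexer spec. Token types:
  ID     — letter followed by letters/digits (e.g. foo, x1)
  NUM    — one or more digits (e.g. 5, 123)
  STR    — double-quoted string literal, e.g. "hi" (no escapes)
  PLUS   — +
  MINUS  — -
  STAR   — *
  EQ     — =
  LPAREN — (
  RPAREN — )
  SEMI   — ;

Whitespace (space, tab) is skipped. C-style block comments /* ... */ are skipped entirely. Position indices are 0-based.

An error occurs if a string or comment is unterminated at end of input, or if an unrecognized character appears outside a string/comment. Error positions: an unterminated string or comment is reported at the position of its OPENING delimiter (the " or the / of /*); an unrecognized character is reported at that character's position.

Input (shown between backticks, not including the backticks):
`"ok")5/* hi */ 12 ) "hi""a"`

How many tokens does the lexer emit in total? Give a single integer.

pos=0: enter STRING mode
pos=0: emit STR "ok" (now at pos=4)
pos=4: emit RPAREN ')'
pos=5: emit NUM '5' (now at pos=6)
pos=6: enter COMMENT mode (saw '/*')
exit COMMENT mode (now at pos=14)
pos=15: emit NUM '12' (now at pos=17)
pos=18: emit RPAREN ')'
pos=20: enter STRING mode
pos=20: emit STR "hi" (now at pos=24)
pos=24: enter STRING mode
pos=24: emit STR "a" (now at pos=27)
DONE. 7 tokens: [STR, RPAREN, NUM, NUM, RPAREN, STR, STR]

Answer: 7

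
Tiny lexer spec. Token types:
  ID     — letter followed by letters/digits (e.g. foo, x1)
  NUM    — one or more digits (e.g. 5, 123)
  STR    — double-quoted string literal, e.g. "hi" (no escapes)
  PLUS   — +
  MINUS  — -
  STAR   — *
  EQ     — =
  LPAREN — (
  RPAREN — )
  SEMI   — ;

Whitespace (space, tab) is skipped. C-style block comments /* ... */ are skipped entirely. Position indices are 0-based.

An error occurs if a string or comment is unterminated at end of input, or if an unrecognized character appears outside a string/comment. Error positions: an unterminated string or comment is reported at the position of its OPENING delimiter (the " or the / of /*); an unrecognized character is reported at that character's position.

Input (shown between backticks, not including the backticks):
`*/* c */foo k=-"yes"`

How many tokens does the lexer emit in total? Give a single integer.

Answer: 6

Derivation:
pos=0: emit STAR '*'
pos=1: enter COMMENT mode (saw '/*')
exit COMMENT mode (now at pos=8)
pos=8: emit ID 'foo' (now at pos=11)
pos=12: emit ID 'k' (now at pos=13)
pos=13: emit EQ '='
pos=14: emit MINUS '-'
pos=15: enter STRING mode
pos=15: emit STR "yes" (now at pos=20)
DONE. 6 tokens: [STAR, ID, ID, EQ, MINUS, STR]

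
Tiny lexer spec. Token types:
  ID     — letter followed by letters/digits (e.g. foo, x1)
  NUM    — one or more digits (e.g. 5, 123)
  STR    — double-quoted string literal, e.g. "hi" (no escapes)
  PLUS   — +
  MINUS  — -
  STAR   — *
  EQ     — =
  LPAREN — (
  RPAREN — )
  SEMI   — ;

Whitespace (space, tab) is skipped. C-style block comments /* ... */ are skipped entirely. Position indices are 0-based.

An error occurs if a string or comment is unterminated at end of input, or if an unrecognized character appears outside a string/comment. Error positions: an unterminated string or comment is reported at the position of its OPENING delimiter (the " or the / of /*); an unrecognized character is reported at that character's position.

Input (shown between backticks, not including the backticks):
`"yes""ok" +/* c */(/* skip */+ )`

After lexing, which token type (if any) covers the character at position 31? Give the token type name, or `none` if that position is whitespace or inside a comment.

Answer: RPAREN

Derivation:
pos=0: enter STRING mode
pos=0: emit STR "yes" (now at pos=5)
pos=5: enter STRING mode
pos=5: emit STR "ok" (now at pos=9)
pos=10: emit PLUS '+'
pos=11: enter COMMENT mode (saw '/*')
exit COMMENT mode (now at pos=18)
pos=18: emit LPAREN '('
pos=19: enter COMMENT mode (saw '/*')
exit COMMENT mode (now at pos=29)
pos=29: emit PLUS '+'
pos=31: emit RPAREN ')'
DONE. 6 tokens: [STR, STR, PLUS, LPAREN, PLUS, RPAREN]
Position 31: char is ')' -> RPAREN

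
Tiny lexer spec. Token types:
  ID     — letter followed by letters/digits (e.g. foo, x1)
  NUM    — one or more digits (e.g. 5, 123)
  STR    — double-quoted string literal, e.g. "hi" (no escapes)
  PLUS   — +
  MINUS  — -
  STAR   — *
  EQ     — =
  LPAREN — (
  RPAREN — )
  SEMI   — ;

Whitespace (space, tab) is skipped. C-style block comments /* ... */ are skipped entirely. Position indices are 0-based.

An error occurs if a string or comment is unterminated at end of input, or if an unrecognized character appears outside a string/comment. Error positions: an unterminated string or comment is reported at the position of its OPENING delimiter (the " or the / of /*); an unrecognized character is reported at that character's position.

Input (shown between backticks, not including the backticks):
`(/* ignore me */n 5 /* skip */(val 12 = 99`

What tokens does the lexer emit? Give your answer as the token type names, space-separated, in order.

pos=0: emit LPAREN '('
pos=1: enter COMMENT mode (saw '/*')
exit COMMENT mode (now at pos=16)
pos=16: emit ID 'n' (now at pos=17)
pos=18: emit NUM '5' (now at pos=19)
pos=20: enter COMMENT mode (saw '/*')
exit COMMENT mode (now at pos=30)
pos=30: emit LPAREN '('
pos=31: emit ID 'val' (now at pos=34)
pos=35: emit NUM '12' (now at pos=37)
pos=38: emit EQ '='
pos=40: emit NUM '99' (now at pos=42)
DONE. 8 tokens: [LPAREN, ID, NUM, LPAREN, ID, NUM, EQ, NUM]

Answer: LPAREN ID NUM LPAREN ID NUM EQ NUM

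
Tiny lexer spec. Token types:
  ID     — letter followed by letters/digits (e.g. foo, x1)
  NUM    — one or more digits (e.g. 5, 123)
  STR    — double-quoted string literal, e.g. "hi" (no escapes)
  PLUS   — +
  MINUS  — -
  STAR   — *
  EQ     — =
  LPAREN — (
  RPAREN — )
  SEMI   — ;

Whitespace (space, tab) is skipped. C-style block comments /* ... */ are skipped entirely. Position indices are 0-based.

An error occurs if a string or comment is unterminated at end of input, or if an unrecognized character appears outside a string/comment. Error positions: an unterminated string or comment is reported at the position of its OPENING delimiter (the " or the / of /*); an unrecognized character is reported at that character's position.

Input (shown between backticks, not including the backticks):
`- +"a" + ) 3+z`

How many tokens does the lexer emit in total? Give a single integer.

pos=0: emit MINUS '-'
pos=2: emit PLUS '+'
pos=3: enter STRING mode
pos=3: emit STR "a" (now at pos=6)
pos=7: emit PLUS '+'
pos=9: emit RPAREN ')'
pos=11: emit NUM '3' (now at pos=12)
pos=12: emit PLUS '+'
pos=13: emit ID 'z' (now at pos=14)
DONE. 8 tokens: [MINUS, PLUS, STR, PLUS, RPAREN, NUM, PLUS, ID]

Answer: 8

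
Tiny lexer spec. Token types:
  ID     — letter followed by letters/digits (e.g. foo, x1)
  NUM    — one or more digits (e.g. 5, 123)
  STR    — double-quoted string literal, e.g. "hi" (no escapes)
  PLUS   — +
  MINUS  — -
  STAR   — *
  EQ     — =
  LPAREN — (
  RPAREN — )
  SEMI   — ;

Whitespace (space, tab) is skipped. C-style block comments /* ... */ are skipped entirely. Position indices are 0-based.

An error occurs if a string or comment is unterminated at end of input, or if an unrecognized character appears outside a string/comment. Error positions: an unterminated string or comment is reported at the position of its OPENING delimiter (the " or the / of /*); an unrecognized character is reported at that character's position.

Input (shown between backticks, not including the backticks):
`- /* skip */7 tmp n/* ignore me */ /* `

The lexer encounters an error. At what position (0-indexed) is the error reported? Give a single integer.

pos=0: emit MINUS '-'
pos=2: enter COMMENT mode (saw '/*')
exit COMMENT mode (now at pos=12)
pos=12: emit NUM '7' (now at pos=13)
pos=14: emit ID 'tmp' (now at pos=17)
pos=18: emit ID 'n' (now at pos=19)
pos=19: enter COMMENT mode (saw '/*')
exit COMMENT mode (now at pos=34)
pos=35: enter COMMENT mode (saw '/*')
pos=35: ERROR — unterminated comment (reached EOF)

Answer: 35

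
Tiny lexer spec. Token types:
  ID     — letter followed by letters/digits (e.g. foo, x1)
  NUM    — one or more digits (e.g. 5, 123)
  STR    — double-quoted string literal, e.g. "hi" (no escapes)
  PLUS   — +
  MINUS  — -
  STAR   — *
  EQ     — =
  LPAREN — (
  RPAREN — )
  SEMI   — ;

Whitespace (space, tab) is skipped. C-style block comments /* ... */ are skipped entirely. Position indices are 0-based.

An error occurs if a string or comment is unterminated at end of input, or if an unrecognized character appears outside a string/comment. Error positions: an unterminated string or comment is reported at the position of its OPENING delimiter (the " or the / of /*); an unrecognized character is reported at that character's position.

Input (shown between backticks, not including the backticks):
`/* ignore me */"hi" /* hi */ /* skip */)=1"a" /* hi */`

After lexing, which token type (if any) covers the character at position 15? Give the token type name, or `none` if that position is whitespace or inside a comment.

pos=0: enter COMMENT mode (saw '/*')
exit COMMENT mode (now at pos=15)
pos=15: enter STRING mode
pos=15: emit STR "hi" (now at pos=19)
pos=20: enter COMMENT mode (saw '/*')
exit COMMENT mode (now at pos=28)
pos=29: enter COMMENT mode (saw '/*')
exit COMMENT mode (now at pos=39)
pos=39: emit RPAREN ')'
pos=40: emit EQ '='
pos=41: emit NUM '1' (now at pos=42)
pos=42: enter STRING mode
pos=42: emit STR "a" (now at pos=45)
pos=46: enter COMMENT mode (saw '/*')
exit COMMENT mode (now at pos=54)
DONE. 5 tokens: [STR, RPAREN, EQ, NUM, STR]
Position 15: char is '"' -> STR

Answer: STR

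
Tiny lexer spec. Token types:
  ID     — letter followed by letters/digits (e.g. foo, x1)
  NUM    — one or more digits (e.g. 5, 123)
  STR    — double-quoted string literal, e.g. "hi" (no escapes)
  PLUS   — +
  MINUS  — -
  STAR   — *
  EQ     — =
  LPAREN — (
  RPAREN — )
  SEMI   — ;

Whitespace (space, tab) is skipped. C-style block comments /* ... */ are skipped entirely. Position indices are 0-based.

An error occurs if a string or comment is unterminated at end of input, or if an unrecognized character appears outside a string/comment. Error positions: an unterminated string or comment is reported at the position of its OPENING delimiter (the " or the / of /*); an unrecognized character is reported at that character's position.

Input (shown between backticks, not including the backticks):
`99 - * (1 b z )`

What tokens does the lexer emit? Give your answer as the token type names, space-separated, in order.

Answer: NUM MINUS STAR LPAREN NUM ID ID RPAREN

Derivation:
pos=0: emit NUM '99' (now at pos=2)
pos=3: emit MINUS '-'
pos=5: emit STAR '*'
pos=7: emit LPAREN '('
pos=8: emit NUM '1' (now at pos=9)
pos=10: emit ID 'b' (now at pos=11)
pos=12: emit ID 'z' (now at pos=13)
pos=14: emit RPAREN ')'
DONE. 8 tokens: [NUM, MINUS, STAR, LPAREN, NUM, ID, ID, RPAREN]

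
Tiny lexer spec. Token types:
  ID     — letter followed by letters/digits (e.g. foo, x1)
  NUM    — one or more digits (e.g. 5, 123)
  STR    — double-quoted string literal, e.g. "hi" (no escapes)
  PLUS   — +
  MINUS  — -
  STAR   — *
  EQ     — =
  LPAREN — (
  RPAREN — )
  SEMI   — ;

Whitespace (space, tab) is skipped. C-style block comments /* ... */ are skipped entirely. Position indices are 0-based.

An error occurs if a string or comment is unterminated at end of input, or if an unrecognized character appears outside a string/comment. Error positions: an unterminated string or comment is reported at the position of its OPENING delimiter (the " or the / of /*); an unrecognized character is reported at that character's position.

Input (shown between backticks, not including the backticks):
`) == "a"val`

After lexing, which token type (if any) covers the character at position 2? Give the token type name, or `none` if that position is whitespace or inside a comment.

pos=0: emit RPAREN ')'
pos=2: emit EQ '='
pos=3: emit EQ '='
pos=5: enter STRING mode
pos=5: emit STR "a" (now at pos=8)
pos=8: emit ID 'val' (now at pos=11)
DONE. 5 tokens: [RPAREN, EQ, EQ, STR, ID]
Position 2: char is '=' -> EQ

Answer: EQ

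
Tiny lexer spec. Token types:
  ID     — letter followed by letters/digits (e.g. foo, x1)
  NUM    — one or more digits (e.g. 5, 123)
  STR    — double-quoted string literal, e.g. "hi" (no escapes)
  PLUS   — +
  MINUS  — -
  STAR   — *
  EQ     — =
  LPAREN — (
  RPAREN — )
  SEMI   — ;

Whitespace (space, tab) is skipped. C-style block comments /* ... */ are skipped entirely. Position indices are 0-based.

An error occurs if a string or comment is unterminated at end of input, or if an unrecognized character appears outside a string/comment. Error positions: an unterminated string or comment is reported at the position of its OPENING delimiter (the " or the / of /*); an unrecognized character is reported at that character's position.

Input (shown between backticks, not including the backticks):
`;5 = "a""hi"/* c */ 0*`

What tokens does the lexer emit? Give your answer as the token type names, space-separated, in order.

Answer: SEMI NUM EQ STR STR NUM STAR

Derivation:
pos=0: emit SEMI ';'
pos=1: emit NUM '5' (now at pos=2)
pos=3: emit EQ '='
pos=5: enter STRING mode
pos=5: emit STR "a" (now at pos=8)
pos=8: enter STRING mode
pos=8: emit STR "hi" (now at pos=12)
pos=12: enter COMMENT mode (saw '/*')
exit COMMENT mode (now at pos=19)
pos=20: emit NUM '0' (now at pos=21)
pos=21: emit STAR '*'
DONE. 7 tokens: [SEMI, NUM, EQ, STR, STR, NUM, STAR]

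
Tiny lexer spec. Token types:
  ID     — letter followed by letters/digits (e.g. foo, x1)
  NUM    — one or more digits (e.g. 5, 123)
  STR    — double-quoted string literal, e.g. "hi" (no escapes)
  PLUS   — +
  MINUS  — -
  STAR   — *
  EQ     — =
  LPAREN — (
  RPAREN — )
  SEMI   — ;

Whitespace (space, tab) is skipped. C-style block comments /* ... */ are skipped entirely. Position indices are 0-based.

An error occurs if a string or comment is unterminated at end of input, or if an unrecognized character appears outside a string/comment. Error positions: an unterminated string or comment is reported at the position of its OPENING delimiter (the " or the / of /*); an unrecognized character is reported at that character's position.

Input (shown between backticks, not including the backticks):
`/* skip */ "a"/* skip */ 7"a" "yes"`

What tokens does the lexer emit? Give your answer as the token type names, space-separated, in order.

pos=0: enter COMMENT mode (saw '/*')
exit COMMENT mode (now at pos=10)
pos=11: enter STRING mode
pos=11: emit STR "a" (now at pos=14)
pos=14: enter COMMENT mode (saw '/*')
exit COMMENT mode (now at pos=24)
pos=25: emit NUM '7' (now at pos=26)
pos=26: enter STRING mode
pos=26: emit STR "a" (now at pos=29)
pos=30: enter STRING mode
pos=30: emit STR "yes" (now at pos=35)
DONE. 4 tokens: [STR, NUM, STR, STR]

Answer: STR NUM STR STR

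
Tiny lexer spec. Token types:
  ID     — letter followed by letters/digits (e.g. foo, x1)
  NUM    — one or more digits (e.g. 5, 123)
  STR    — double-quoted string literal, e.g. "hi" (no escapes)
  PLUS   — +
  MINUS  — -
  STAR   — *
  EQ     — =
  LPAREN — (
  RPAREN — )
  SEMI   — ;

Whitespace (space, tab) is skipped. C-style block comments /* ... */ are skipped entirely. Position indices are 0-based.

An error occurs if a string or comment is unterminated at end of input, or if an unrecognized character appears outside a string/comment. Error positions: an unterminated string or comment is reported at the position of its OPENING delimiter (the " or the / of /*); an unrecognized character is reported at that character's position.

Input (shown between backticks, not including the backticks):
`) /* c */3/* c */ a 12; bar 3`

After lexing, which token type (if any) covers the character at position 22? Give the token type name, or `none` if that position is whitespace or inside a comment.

Answer: SEMI

Derivation:
pos=0: emit RPAREN ')'
pos=2: enter COMMENT mode (saw '/*')
exit COMMENT mode (now at pos=9)
pos=9: emit NUM '3' (now at pos=10)
pos=10: enter COMMENT mode (saw '/*')
exit COMMENT mode (now at pos=17)
pos=18: emit ID 'a' (now at pos=19)
pos=20: emit NUM '12' (now at pos=22)
pos=22: emit SEMI ';'
pos=24: emit ID 'bar' (now at pos=27)
pos=28: emit NUM '3' (now at pos=29)
DONE. 7 tokens: [RPAREN, NUM, ID, NUM, SEMI, ID, NUM]
Position 22: char is ';' -> SEMI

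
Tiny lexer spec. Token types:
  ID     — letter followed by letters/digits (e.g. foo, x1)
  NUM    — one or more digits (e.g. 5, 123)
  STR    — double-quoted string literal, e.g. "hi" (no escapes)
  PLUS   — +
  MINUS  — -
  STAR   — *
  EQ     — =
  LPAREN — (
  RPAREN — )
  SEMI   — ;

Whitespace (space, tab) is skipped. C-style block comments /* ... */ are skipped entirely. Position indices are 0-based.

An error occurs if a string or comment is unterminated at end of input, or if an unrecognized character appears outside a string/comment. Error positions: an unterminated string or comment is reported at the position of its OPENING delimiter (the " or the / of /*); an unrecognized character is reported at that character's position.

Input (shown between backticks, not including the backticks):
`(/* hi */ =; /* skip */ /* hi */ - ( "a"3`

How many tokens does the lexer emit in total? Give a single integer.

pos=0: emit LPAREN '('
pos=1: enter COMMENT mode (saw '/*')
exit COMMENT mode (now at pos=9)
pos=10: emit EQ '='
pos=11: emit SEMI ';'
pos=13: enter COMMENT mode (saw '/*')
exit COMMENT mode (now at pos=23)
pos=24: enter COMMENT mode (saw '/*')
exit COMMENT mode (now at pos=32)
pos=33: emit MINUS '-'
pos=35: emit LPAREN '('
pos=37: enter STRING mode
pos=37: emit STR "a" (now at pos=40)
pos=40: emit NUM '3' (now at pos=41)
DONE. 7 tokens: [LPAREN, EQ, SEMI, MINUS, LPAREN, STR, NUM]

Answer: 7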